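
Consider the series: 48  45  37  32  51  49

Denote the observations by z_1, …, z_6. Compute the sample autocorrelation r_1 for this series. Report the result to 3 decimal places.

Mean z̄ = (48 + 45 + 37 + 32 + 51 + 49)/6 = 43.6667
Deviations from mean: 4.3333, 1.3333, -6.6667, -11.6667, 7.3333, 5.3333
Numerator Σ_{t=1}^{5}(z_t−z̄)(z_{t+1}−z̄) = 28.2222
Denominator Σ(z_t−z̄)² = 283.3333
r_1 = 28.2222 / 283.3333 = 0.100

0.100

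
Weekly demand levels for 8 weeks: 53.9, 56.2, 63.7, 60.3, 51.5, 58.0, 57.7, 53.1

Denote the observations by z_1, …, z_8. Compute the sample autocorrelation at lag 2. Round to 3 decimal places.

Mean z̄ = (53.9 + 56.2 + 63.7 + 60.3 + 51.5 + 58.0 + 57.7 + 53.1)/8 = 56.8000
Deviations from mean: -2.9000, -0.6000, 6.9000, 3.5000, -5.3000, 1.2000, 0.9000, -3.7000
Σ(z_t−z̄)(z_{t+2}−z̄) = (-20.0100) + (-2.1000) + (-36.5700) + (4.2000) + (-4.7700) + (-4.4400) = -63.6900
Denominator Σ(z_t−z̄)² = 112.6600
r_2 = -63.6900 / 112.6600 = -0.565

-0.565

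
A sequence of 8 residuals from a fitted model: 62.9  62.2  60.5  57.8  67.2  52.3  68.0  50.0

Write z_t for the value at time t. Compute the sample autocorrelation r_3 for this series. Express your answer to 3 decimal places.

-0.288

Mean z̄ = (62.9 + 62.2 + 60.5 + 57.8 + 67.2 + 52.3 + 68.0 + 50.0)/8 = 60.1125
Σ(z_t−z̄)(z_{t+3}−z̄) = (-6.4461) + (14.7952) + (-3.0273) + (-18.2398) + (-71.6723) = -84.5905
Denominator Σ(z_t−z̄)² = 293.3688
r_3 = -84.5905 / 293.3688 = -0.288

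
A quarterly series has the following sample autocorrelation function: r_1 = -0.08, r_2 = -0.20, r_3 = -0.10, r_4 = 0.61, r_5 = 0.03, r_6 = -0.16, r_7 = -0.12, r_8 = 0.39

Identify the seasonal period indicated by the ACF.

The largest autocorrelation is r_4 = 0.61, with a weaker echo at lag 8 (0.39); the remaining lags stay at or below 0.03.
The dominant spike at lag 4 indicates a seasonal period of 4.

4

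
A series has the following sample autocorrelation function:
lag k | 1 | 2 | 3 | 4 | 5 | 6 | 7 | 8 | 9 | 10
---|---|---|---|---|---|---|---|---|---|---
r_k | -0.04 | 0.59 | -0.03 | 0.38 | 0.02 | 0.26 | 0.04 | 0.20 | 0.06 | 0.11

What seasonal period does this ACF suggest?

The largest autocorrelation is r_2 = 0.59, with weaker echoes at lags 4 (0.38), 6 (0.26) and 8 (0.20); the remaining lags stay at or below 0.11.
The dominant spike at lag 2 indicates a seasonal period of 2.

2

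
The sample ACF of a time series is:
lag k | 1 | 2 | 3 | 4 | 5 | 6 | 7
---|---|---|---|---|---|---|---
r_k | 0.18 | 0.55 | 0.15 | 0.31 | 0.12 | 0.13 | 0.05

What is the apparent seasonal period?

The largest autocorrelation is r_2 = 0.55, with a weaker echo at lag 4 (0.31); the remaining lags stay at or below 0.18.
The dominant spike at lag 2 indicates a seasonal period of 2.

2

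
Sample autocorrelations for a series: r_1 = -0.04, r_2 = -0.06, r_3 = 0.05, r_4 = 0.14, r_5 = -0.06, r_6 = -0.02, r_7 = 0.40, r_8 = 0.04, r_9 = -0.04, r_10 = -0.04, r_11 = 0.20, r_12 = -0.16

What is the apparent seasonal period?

The largest autocorrelation is r_7 = 0.40; the remaining lags stay at or below 0.20.
The dominant spike at lag 7 indicates a seasonal period of 7.

7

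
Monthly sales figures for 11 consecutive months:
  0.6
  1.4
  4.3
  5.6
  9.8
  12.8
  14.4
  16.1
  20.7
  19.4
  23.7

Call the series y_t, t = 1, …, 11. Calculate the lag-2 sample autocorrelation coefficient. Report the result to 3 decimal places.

0.499

Mean ȳ = (0.6 + 1.4 + 4.3 + 5.6 + 9.8 + 12.8 + 14.4 + 16.1 + 20.7 + 19.4 + 23.7)/11 = 11.7091
Numerator Σ_{t=1}^{9}(y_t−ȳ)(y_{t+2}−ȳ) = 318.1935
Denominator Σ(y_t−ȳ)² = 637.0291
r_2 = 318.1935 / 637.0291 = 0.499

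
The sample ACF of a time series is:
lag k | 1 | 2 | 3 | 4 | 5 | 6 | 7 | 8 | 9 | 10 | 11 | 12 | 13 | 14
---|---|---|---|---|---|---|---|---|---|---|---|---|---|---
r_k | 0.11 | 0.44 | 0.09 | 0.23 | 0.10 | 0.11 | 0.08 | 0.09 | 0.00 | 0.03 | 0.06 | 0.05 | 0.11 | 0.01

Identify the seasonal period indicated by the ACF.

2

The largest autocorrelation is r_2 = 0.44, with a weaker echo at lag 4 (0.23); the remaining lags stay at or below 0.11.
The dominant spike at lag 2 indicates a seasonal period of 2.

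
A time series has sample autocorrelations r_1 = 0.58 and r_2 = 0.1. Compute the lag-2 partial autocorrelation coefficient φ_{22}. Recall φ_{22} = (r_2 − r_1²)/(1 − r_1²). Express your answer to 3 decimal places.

-0.356

φ_{22} = (r_2 − r_1²) / (1 − r_1²)
r_1² = (0.58)² = 0.3364
Numerator = 0.1 − 0.3364 = -0.2364; denominator = 1 − 0.3364 = 0.6636
φ_{22} = -0.2364 / 0.6636 = -0.356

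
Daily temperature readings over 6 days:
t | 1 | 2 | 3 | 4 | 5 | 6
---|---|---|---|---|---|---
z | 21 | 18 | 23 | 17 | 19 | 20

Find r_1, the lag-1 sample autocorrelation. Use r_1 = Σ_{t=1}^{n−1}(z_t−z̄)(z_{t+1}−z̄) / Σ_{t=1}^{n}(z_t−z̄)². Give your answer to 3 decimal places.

Mean z̄ = (21 + 18 + 23 + 17 + 19 + 20)/6 = 19.6667
Deviations from mean: 1.3333, -1.6667, 3.3333, -2.6667, -0.6667, 0.3333
Σ(z_t−z̄)(z_{t+1}−z̄) = (-2.2222) + (-5.5556) + (-8.8889) + (1.7778) + (-0.2222) = -15.1111
Denominator Σ(z_t−z̄)² = 23.3333
r_1 = -15.1111 / 23.3333 = -0.648

-0.648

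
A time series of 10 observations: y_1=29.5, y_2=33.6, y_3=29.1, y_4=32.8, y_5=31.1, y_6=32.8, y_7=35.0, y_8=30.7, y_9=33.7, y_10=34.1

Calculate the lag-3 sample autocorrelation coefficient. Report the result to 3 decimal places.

0.120

Mean ȳ = (29.5 + 33.6 + 29.1 + 32.8 + 31.1 + 32.8 + 35.0 + 30.7 + 33.7 + 34.1)/10 = 32.2400
Σ(y_t−ȳ)(y_{t+3}−ȳ) = (-1.5344) + (-1.5504) + (-1.7584) + (1.5456) + (1.7556) + (0.8176) + (5.1336) = 4.4092
Denominator Σ(y_t−ȳ)² = 36.7240
r_3 = 4.4092 / 36.7240 = 0.120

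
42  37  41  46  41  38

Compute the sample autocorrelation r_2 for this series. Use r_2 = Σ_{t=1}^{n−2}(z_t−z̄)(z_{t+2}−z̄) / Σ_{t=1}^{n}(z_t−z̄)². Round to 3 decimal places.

Mean z̄ = (42 + 37 + 41 + 46 + 41 + 38)/6 = 40.8333
Deviations from mean: 1.1667, -3.8333, 0.1667, 5.1667, 0.1667, -2.8333
Σ(z_t−z̄)(z_{t+2}−z̄) = (0.1944) + (-19.8056) + (0.0278) + (-14.6389) = -34.2222
Denominator Σ(z_t−z̄)² = 50.8333
r_2 = -34.2222 / 50.8333 = -0.673

-0.673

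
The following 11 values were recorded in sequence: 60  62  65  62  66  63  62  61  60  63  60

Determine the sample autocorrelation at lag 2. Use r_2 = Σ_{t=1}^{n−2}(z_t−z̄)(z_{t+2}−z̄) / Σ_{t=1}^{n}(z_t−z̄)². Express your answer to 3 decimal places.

0.177

Mean z̄ = (60 + 62 + 65 + 62 + 66 + 63 + 62 + 61 + 60 + 63 + 60)/11 = 62.1818
Numerator Σ_{t=1}^{9}(z_t−z̄)(z_{t+2}−z̄) = 7.0248
Denominator Σ(z_t−z̄)² = 39.6364
r_2 = 7.0248 / 39.6364 = 0.177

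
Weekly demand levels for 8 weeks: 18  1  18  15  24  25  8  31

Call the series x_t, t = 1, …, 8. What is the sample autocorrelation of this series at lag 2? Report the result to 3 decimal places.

0.101

Mean x̄ = (18 + 1 + 18 + 15 + 24 + 25 + 8 + 31)/8 = 17.5000
Deviations from mean: 0.5000, -16.5000, 0.5000, -2.5000, 6.5000, 7.5000, -9.5000, 13.5000
Σ(x_t−x̄)(x_{t+2}−x̄) = (0.2500) + (41.2500) + (3.2500) + (-18.7500) + (-61.7500) + (101.2500) = 65.5000
Denominator Σ(x_t−x̄)² = 650.0000
r_2 = 65.5000 / 650.0000 = 0.101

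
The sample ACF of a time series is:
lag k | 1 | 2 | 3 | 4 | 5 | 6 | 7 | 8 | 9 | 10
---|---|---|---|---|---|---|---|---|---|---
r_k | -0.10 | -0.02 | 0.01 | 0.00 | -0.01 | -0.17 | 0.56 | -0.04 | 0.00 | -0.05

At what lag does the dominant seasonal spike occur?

7

The largest autocorrelation is r_7 = 0.56; the remaining lags stay at or below 0.01.
The dominant spike at lag 7 indicates a seasonal period of 7.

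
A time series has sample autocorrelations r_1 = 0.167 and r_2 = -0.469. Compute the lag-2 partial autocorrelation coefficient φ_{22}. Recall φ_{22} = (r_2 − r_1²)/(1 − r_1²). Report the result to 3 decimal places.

-0.511

φ_{22} = (r_2 − r_1²) / (1 − r_1²)
r_1² = (0.167)² = 0.027889
Numerator = -0.469 − 0.0279 = -0.4969; denominator = 1 − 0.0279 = 0.9721
φ_{22} = -0.4969 / 0.9721 = -0.511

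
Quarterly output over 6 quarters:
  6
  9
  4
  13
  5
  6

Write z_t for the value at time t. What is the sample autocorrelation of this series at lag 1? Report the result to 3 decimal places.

Mean z̄ = (6 + 9 + 4 + 13 + 5 + 6)/6 = 7.1667
Deviations from mean: -1.1667, 1.8333, -3.1667, 5.8333, -2.1667, -1.1667
Numerator Σ_{t=1}^{5}(z_t−z̄)(z_{t+1}−z̄) = -36.5278
Denominator Σ(z_t−z̄)² = 54.8333
r_1 = -36.5278 / 54.8333 = -0.666

-0.666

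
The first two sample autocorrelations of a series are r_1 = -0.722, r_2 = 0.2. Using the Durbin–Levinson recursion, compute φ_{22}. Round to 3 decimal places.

φ_{22} = (r_2 − r_1²) / (1 − r_1²)
r_1² = (-0.722)² = 0.521284
Numerator = 0.2 − 0.5213 = -0.3213; denominator = 1 − 0.5213 = 0.4787
φ_{22} = -0.3213 / 0.4787 = -0.671

-0.671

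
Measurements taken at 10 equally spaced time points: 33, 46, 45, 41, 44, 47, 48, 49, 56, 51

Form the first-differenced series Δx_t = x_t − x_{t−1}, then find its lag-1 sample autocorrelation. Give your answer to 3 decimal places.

-0.246

First differences Δx: 13, -1, -4, 3, 3, 1, 1, 7, -5
Mean of differences = 2.0000
Numerator Σ(Δx_t−Δx̄)(Δx_{t+1}−Δx̄) = -60.0000
Denominator Σ(Δx_t−Δx̄)² = 244.0000
r_1(Δx) = -60.0000 / 244.0000 = -0.246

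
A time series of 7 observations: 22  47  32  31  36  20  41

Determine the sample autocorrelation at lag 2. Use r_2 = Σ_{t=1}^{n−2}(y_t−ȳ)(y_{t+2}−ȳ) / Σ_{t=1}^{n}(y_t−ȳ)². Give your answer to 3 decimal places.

Mean ȳ = (22 + 47 + 32 + 31 + 36 + 20 + 41)/7 = 32.7143
Deviations from mean: -10.7143, 14.2857, -0.7143, -1.7143, 3.2857, -12.7143, 8.2857
Numerator Σ_{t=1}^{5}(y_t−ȳ)(y_{t+2}−ȳ) = 29.8367
Denominator Σ(y_t−ȳ)² = 563.4286
r_2 = 29.8367 / 563.4286 = 0.053

0.053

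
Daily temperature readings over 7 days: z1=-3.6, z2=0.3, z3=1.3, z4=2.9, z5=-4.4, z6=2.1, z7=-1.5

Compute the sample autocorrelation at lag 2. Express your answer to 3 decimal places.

0.057

Mean z̄ = (-3.6 + 0.3 + 1.3 + 2.9 − 4.4 + 2.1 − 1.5)/7 = -0.4143
Deviations from mean: -3.1857, 0.7143, 1.7143, 3.3143, -3.9857, 2.5143, -1.0857
Numerator Σ_{t=1}^{5}(z_t−z̄)(z_{t+2}−z̄) = 2.7339
Denominator Σ(z_t−z̄)² = 47.9686
r_2 = 2.7339 / 47.9686 = 0.057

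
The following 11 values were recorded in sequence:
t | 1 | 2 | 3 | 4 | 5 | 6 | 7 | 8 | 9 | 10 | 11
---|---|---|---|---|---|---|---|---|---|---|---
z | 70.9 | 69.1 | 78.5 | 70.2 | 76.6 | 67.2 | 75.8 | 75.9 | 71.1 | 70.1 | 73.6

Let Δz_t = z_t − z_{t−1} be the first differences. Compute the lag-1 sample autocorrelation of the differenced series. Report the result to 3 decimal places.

-0.720

First differences Δz: -1.8, 9.4, -8.3, 6.4, -9.4, 8.6, 0.1, -4.8, -1.0, 3.5
Mean of differences = 0.2700
Numerator Σ(Δz_t−Δz̄)(Δz_{t+1}−Δz̄) = -287.7229
Denominator Σ(Δz_t−Δz̄)² = 399.3410
r_1(Δz) = -287.7229 / 399.3410 = -0.720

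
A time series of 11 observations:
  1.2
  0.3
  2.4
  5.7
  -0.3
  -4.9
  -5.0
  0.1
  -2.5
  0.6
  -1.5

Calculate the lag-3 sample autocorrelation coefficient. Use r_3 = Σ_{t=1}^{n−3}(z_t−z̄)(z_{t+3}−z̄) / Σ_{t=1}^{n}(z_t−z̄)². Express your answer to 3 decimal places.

-0.274

Mean z̄ = (1.2 + 0.3 + 2.4 + 5.7 − 0.3 − 4.9 − 5.0 + 0.1 − 2.5 + 0.6 − 1.5)/11 = -0.3545
Numerator Σ_{t=1}^{8}(z_t−z̄)(z_{t+3}−z̄) = -26.3771
Denominator Σ(z_t−z̄)² = 96.3673
r_3 = -26.3771 / 96.3673 = -0.274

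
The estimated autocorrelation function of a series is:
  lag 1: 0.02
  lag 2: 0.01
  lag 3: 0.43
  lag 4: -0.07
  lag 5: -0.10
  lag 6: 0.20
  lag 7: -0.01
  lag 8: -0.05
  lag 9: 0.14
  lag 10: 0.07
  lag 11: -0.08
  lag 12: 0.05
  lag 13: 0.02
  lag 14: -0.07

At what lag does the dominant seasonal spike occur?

3

The largest autocorrelation is r_3 = 0.43, with a weaker echo at lag 6 (0.20); the remaining lags stay at or below 0.14.
The dominant spike at lag 3 indicates a seasonal period of 3.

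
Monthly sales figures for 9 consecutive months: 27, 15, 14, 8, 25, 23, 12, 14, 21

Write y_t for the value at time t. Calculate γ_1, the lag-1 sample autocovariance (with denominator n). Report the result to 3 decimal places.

-3.679

Mean ȳ = (27 + 15 + 14 + 8 + 25 + 23 + 12 + 14 + 21)/9 = 17.6667
Σ_{t=1}^{8}(y_t−ȳ)(y_{t+1}−ȳ) = -33.1111
γ_1 = -33.1111 / 9 = -3.679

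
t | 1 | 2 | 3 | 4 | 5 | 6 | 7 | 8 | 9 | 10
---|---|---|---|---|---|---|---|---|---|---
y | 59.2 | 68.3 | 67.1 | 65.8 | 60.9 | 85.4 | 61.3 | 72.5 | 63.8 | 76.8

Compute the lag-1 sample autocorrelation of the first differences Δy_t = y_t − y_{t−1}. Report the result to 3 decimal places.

-0.731

First differences Δy: 9.1, -1.2, -1.3, -4.9, 24.5, -24.1, 11.2, -8.7, 13.0
Mean of differences = 1.9556
Numerator Σ(Δy_t−Δȳ)(Δy_{t+1}−Δȳ) = -1188.9742
Denominator Σ(Δy_t−Δȳ)² = 1626.7222
r_1(Δy) = -1188.9742 / 1626.7222 = -0.731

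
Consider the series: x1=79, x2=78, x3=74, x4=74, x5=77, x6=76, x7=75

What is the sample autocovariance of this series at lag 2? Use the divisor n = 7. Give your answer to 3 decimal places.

Mean x̄ = (79 + 78 + 74 + 74 + 77 + 76 + 75)/7 = 76.1429
Σ_{t=1}^{5}(x_t−x̄)(x_{t+2}−x̄) = -12.6122
γ_2 = -12.6122 / 7 = -1.802

-1.802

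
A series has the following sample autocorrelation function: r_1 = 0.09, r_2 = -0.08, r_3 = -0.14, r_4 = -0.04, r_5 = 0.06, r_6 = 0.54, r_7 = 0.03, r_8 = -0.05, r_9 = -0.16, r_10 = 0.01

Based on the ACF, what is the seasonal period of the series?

The largest autocorrelation is r_6 = 0.54; the remaining lags stay at or below 0.09.
The dominant spike at lag 6 indicates a seasonal period of 6.

6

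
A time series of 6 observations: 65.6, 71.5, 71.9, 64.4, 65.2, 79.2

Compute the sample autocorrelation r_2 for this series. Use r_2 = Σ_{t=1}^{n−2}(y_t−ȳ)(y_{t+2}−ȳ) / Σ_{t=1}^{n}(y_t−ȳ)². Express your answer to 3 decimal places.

Mean ȳ = (65.6 + 71.5 + 71.9 + 64.4 + 65.2 + 79.2)/6 = 69.6333
Σ(y_t−ȳ)(y_{t+2}−ȳ) = (-9.1422) + (-9.7689) + (-10.0489) + (-50.0656) = -79.0256
Denominator Σ(y_t−ȳ)² = 163.4533
r_2 = -79.0256 / 163.4533 = -0.483

-0.483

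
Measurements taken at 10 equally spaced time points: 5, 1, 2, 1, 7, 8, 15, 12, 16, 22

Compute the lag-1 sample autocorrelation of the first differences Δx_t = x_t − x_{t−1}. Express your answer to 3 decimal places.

First differences Δx: -4, 1, -1, 6, 1, 7, -3, 4, 6
Mean of differences = 1.8889
Numerator Σ(Δx_t−Δx̄)(Δx_{t+1}−Δx̄) = -38.9012
Denominator Σ(Δx_t−Δx̄)² = 132.8889
r_1(Δx) = -38.9012 / 132.8889 = -0.293

-0.293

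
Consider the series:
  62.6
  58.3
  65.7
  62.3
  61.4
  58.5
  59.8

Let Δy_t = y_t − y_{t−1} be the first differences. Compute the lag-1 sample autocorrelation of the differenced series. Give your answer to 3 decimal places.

First differences Δy: -4.3, 7.4, -3.4, -0.9, -2.9, 1.3
Mean of differences = -0.4667
Numerator Σ(Δy_t−Δȳ)(Δy_{t+1}−Δȳ) = -55.2044
Denominator Σ(Δy_t−Δȳ)² = 94.4133
r_1(Δy) = -55.2044 / 94.4133 = -0.585

-0.585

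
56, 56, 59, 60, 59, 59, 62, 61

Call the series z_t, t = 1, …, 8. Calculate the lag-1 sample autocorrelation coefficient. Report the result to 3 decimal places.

Mean z̄ = (56 + 56 + 59 + 60 + 59 + 59 + 62 + 61)/8 = 59.0000
Numerator Σ_{t=1}^{7}(z_t−z̄)(z_{t+1}−z̄) = 15.0000
Denominator Σ(z_t−z̄)² = 32.0000
r_1 = 15.0000 / 32.0000 = 0.469

0.469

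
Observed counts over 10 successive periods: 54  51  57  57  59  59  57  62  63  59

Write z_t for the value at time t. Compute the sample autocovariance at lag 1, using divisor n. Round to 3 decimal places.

Mean z̄ = (54 + 51 + 57 + 57 + 59 + 59 + 57 + 62 + 63 + 59)/10 = 57.8000
Σ_{t=1}^{9}(z_t−z̄)(z_{t+1}−z̄) = 56.1600
γ_1 = 56.1600 / 10 = 5.616

5.616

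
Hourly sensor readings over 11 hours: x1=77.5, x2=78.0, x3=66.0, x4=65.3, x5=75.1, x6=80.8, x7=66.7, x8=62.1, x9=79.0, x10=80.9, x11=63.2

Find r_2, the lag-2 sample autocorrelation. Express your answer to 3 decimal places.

-0.777

Mean x̄ = (77.5 + 78.0 + 66.0 + 65.3 + 75.1 + 80.8 + 66.7 + 62.1 + 79.0 + 80.9 + 63.2)/11 = 72.2364
Numerator Σ_{t=1}^{9}(x_t−x̄)(x_{t+2}−x̄) = -439.1045
Denominator Σ(x_t−x̄)² = 565.3255
r_2 = -439.1045 / 565.3255 = -0.777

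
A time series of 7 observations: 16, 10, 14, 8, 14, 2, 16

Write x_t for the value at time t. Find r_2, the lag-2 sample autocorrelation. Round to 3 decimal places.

0.427

Mean x̄ = (16 + 10 + 14 + 8 + 14 + 2 + 16)/7 = 11.4286
Numerator Σ_{t=1}^{5}(x_t−x̄)(x_{t+2}−x̄) = 67.3469
Denominator Σ(x_t−x̄)² = 157.7143
r_2 = 67.3469 / 157.7143 = 0.427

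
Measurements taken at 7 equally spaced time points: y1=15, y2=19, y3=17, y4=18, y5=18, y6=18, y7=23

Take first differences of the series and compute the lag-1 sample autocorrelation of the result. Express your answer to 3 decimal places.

-0.296

First differences Δy: 4, -2, 1, 0, 0, 5
Mean of differences = 1.3333
Numerator Σ(Δy_t−Δȳ)(Δy_{t+1}−Δȳ) = -10.4444
Denominator Σ(Δy_t−Δȳ)² = 35.3333
r_1(Δy) = -10.4444 / 35.3333 = -0.296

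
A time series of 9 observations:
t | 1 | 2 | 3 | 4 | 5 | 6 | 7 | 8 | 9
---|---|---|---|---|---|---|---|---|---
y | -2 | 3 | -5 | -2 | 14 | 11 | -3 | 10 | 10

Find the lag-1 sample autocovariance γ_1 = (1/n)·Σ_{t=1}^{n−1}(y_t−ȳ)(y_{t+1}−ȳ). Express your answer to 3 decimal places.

2.667

Mean ȳ = (-2 + 3 − 5 − 2 + 14 + 11 − 3 + 10 + 10)/9 = 4.0000
Σ_{t=1}^{8}(y_t−ȳ)(y_{t+1}−ȳ) = 24.0000
γ_1 = 24.0000 / 9 = 2.667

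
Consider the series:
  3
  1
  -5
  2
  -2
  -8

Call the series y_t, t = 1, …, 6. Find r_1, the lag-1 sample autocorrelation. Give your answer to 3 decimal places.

Mean ȳ = (3 + 1 − 5 + 2 − 2 − 8)/6 = -1.5000
Deviations from mean: 4.5000, 2.5000, -3.5000, 3.5000, -0.5000, -6.5000
Σ(y_t−ȳ)(y_{t+1}−ȳ) = (11.2500) + (-8.7500) + (-12.2500) + (-1.7500) + (3.2500) = -8.2500
Denominator Σ(y_t−ȳ)² = 93.5000
r_1 = -8.2500 / 93.5000 = -0.088

-0.088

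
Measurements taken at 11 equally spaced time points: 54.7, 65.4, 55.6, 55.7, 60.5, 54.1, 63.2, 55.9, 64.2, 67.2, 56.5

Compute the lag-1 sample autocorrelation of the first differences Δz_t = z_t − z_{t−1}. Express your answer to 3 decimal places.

First differences Δz: 10.7, -9.8, 0.1, 4.8, -6.4, 9.1, -7.3, 8.3, 3.0, -10.7
Mean of differences = 0.1800
Numerator Σ(Δz_t−Δz̄)(Δz_{t+1}−Δz̄) = -328.8964
Denominator Σ(Δz_t−Δz̄)² = 602.6960
r_1(Δz) = -328.8964 / 602.6960 = -0.546

-0.546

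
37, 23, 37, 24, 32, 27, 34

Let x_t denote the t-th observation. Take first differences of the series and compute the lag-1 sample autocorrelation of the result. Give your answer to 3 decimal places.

First differences Δx: -14, 14, -13, 8, -5, 7
Mean of differences = -0.5000
Numerator Σ(Δx_t−Δx̄)(Δx_{t+1}−Δx̄) = -555.2500
Denominator Σ(Δx_t−Δx̄)² = 697.5000
r_1(Δx) = -555.2500 / 697.5000 = -0.796

-0.796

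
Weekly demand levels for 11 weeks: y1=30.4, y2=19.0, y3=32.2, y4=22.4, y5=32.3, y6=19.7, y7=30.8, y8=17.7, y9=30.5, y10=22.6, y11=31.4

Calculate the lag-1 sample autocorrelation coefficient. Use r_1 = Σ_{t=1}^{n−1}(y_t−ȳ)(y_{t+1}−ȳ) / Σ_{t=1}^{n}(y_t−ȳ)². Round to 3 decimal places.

Mean ȳ = (30.4 + 19.0 + 32.2 + 22.4 + 32.3 + 19.7 + 30.8 + 17.7 + 30.5 + 22.6 + 31.4)/11 = 26.2727
Numerator Σ_{t=1}^{10}(y_t−ȳ)(y_{t+1}−ȳ) = -298.1998
Denominator Σ(y_t−ȳ)² = 351.2218
r_1 = -298.1998 / 351.2218 = -0.849

-0.849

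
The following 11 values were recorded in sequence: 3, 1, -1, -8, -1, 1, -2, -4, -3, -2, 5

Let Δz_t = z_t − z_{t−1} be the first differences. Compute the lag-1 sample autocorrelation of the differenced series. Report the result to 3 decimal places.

-0.060

First differences Δz: -2, -2, -7, 7, 2, -3, -2, 1, 1, 7
Mean of differences = 0.2000
Numerator Σ(Δz_t−Δz̄)(Δz_{t+1}−Δz̄) = -10.4400
Denominator Σ(Δz_t−Δz̄)² = 173.6000
r_1(Δz) = -10.4400 / 173.6000 = -0.060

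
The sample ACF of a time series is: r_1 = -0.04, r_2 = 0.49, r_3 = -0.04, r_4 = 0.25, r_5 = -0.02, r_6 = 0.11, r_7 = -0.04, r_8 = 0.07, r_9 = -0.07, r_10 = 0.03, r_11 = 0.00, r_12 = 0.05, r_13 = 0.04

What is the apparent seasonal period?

2

The largest autocorrelation is r_2 = 0.49, with a weaker echo at lag 4 (0.25); the remaining lags stay at or below 0.11.
The dominant spike at lag 2 indicates a seasonal period of 2.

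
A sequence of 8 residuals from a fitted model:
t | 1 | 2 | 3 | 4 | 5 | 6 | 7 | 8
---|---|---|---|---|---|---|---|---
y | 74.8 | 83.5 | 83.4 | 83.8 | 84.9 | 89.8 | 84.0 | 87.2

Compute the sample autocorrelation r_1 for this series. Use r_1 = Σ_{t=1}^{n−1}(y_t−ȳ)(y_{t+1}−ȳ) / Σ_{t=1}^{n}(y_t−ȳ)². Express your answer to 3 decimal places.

0.080

Mean ȳ = (74.8 + 83.5 + 83.4 + 83.8 + 84.9 + 89.8 + 84.0 + 87.2)/8 = 83.9250
Deviations from mean: -9.1250, -0.4250, -0.5250, -0.1250, 0.9750, 5.8750, 0.0750, 3.2750
Σ(y_t−ȳ)(y_{t+1}−ȳ) = (3.8781) + (0.2231) + (0.0656) + (-0.1219) + (5.7281) + (0.4406) + (0.2456) = 10.4594
Denominator Σ(y_t−ȳ)² = 129.9350
r_1 = 10.4594 / 129.9350 = 0.080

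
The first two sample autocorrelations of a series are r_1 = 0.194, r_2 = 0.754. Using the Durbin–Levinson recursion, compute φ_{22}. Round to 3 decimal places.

0.744

φ_{22} = (r_2 − r_1²) / (1 − r_1²)
r_1² = (0.194)² = 0.037636
Numerator = 0.754 − 0.0376 = 0.7164; denominator = 1 − 0.0376 = 0.9624
φ_{22} = 0.7164 / 0.9624 = 0.744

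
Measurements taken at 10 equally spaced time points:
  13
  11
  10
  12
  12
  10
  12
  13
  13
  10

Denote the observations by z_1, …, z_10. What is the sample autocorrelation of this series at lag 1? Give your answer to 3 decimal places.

Mean z̄ = (13 + 11 + 10 + 12 + 12 + 10 + 12 + 13 + 13 + 10)/10 = 11.6000
Numerator Σ_{t=1}^{9}(z_t−z̄)(z_{t+1}−z̄) = -1.3600
Denominator Σ(z_t−z̄)² = 14.4000
r_1 = -1.3600 / 14.4000 = -0.094

-0.094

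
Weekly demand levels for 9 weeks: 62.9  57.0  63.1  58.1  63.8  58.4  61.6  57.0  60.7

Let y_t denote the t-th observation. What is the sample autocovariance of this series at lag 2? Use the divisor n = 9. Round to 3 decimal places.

4.433

Mean ȳ = (62.9 + 57.0 + 63.1 + 58.1 + 63.8 + 58.4 + 61.6 + 57.0 + 60.7)/9 = 60.2889
Σ_{t=1}^{7}(y_t−ȳ)(y_{t+2}−ȳ) = 39.8986
γ_2 = 39.8986 / 9 = 4.433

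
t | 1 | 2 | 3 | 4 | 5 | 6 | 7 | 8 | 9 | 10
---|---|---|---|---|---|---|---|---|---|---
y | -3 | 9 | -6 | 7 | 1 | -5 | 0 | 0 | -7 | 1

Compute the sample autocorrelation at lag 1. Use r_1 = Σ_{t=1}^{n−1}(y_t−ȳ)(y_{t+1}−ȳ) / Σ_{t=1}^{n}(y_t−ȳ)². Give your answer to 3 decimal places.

-0.513

Mean ȳ = (-3 + 9 − 6 + 7 + 1 − 5 + 0 + 0 − 7 + 1)/10 = -0.3000
Numerator Σ_{t=1}^{9}(y_t−ȳ)(y_{t+1}−ȳ) = -128.3900
Denominator Σ(y_t−ȳ)² = 250.1000
r_1 = -128.3900 / 250.1000 = -0.513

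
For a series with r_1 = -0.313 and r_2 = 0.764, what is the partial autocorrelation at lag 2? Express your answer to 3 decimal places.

0.738

φ_{22} = (r_2 − r_1²) / (1 − r_1²)
r_1² = (-0.313)² = 0.097969
Numerator = 0.764 − 0.0980 = 0.6660; denominator = 1 − 0.0980 = 0.9020
φ_{22} = 0.6660 / 0.9020 = 0.738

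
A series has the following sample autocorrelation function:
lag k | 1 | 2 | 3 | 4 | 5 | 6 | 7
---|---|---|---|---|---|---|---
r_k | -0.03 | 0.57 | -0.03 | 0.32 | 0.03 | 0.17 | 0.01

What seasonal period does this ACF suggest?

The largest autocorrelation is r_2 = 0.57, with weaker echoes at lags 4 (0.32) and 6 (0.17); the remaining lags stay at or below 0.03.
The dominant spike at lag 2 indicates a seasonal period of 2.

2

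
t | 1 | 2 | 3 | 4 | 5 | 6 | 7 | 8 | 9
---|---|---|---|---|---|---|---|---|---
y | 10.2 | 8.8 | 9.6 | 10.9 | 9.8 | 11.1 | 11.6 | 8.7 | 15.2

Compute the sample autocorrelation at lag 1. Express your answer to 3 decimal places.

-0.269

Mean ȳ = (10.2 + 8.8 + 9.6 + 10.9 + 9.8 + 11.1 + 11.6 + 8.7 + 15.2)/9 = 10.6556
Numerator Σ_{t=1}^{8}(y_t−ȳ)(y_{t+1}−ȳ) = -8.3575
Denominator Σ(y_t−ȳ)² = 31.1222
r_1 = -8.3575 / 31.1222 = -0.269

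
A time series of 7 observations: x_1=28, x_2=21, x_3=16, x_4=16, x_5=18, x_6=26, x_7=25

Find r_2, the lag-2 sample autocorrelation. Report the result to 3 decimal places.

Mean x̄ = (28 + 21 + 16 + 16 + 18 + 26 + 25)/7 = 21.4286
Σ(x_t−x̄)(x_{t+2}−x̄) = (-35.6735) + (2.3265) + (18.6122) + (-24.8163) + (-12.2449) = -51.7959
Denominator Σ(x_t−x̄)² = 147.7143
r_2 = -51.7959 / 147.7143 = -0.351

-0.351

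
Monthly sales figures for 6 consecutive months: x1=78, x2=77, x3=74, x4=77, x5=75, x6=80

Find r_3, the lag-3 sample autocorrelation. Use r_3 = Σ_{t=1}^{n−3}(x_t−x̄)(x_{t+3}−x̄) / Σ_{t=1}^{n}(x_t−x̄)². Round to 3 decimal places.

-0.398

Mean x̄ = (78 + 77 + 74 + 77 + 75 + 80)/6 = 76.8333
Σ(x_t−x̄)(x_{t+3}−x̄) = (0.1944) + (-0.3056) + (-8.9722) = -9.0833
Denominator Σ(x_t−x̄)² = 22.8333
r_3 = -9.0833 / 22.8333 = -0.398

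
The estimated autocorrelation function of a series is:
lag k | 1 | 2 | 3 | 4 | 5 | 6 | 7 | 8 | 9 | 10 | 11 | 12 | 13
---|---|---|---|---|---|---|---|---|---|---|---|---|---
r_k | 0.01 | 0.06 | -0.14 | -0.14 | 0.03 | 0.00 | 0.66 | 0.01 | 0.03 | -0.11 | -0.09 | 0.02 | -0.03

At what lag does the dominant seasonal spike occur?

The largest autocorrelation is r_7 = 0.66; the remaining lags stay at or below 0.06.
The dominant spike at lag 7 indicates a seasonal period of 7.

7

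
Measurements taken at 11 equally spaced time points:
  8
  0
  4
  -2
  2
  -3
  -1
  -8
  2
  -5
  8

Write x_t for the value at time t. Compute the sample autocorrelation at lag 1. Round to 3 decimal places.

Mean x̄ = (8 + 0 + 4 − 2 + 2 − 3 − 1 − 8 + 2 − 5 + 8)/11 = 0.4545
Numerator Σ_{t=1}^{10}(x_t−x̄)(x_{t+1}−x̄) = -68.2066
Denominator Σ(x_t−x̄)² = 252.7273
r_1 = -68.2066 / 252.7273 = -0.270

-0.270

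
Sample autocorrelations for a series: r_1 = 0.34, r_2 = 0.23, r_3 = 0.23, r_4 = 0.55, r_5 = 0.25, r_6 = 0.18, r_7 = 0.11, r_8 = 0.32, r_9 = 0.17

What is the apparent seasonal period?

The largest autocorrelation is r_4 = 0.55; the remaining lags stay at or below 0.34. The elevated value at lag 1 (0.34), dropping to 0.23 at lag 2, reflects decaying short-term dependence rather than seasonality.
The dominant spike at lag 4 indicates a seasonal period of 4.

4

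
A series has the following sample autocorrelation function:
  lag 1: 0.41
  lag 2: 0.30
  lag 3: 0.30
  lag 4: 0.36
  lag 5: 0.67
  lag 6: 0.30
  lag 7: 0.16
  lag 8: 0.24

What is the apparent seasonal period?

5

The largest autocorrelation is r_5 = 0.67; the remaining lags stay at or below 0.41. The elevated value at lag 1 (0.41), dropping to 0.30 at lag 2, reflects decaying short-term dependence rather than seasonality.
The dominant spike at lag 5 indicates a seasonal period of 5.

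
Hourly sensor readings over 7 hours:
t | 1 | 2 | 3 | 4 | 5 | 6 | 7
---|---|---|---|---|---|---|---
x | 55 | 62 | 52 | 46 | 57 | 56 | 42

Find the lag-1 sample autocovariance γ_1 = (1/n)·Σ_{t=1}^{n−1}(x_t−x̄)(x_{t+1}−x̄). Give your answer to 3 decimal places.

-4.554

Mean x̄ = (55 + 62 + 52 + 46 + 57 + 56 + 42)/7 = 52.8571
Deviations: 2.1429, 9.1429, -0.8571, -6.8571, 4.1429, 3.1429, -10.8571
Σ_{t=1}^{6}(x_t−x̄)(x_{t+1}−x̄) = -31.8776
γ_1 = -31.8776 / 7 = -4.554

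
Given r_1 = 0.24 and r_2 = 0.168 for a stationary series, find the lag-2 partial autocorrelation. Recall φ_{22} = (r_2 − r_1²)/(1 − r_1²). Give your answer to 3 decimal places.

0.117

φ_{22} = (r_2 − r_1²) / (1 − r_1²)
r_1² = (0.24)² = 0.0576
Numerator = 0.168 − 0.0576 = 0.1104; denominator = 1 − 0.0576 = 0.9424
φ_{22} = 0.1104 / 0.9424 = 0.117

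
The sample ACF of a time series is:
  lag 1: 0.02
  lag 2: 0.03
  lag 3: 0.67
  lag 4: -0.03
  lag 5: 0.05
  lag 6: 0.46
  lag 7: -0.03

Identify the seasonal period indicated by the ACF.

3

The largest autocorrelation is r_3 = 0.67, with a weaker echo at lag 6 (0.46); the remaining lags stay at or below 0.05.
The dominant spike at lag 3 indicates a seasonal period of 3.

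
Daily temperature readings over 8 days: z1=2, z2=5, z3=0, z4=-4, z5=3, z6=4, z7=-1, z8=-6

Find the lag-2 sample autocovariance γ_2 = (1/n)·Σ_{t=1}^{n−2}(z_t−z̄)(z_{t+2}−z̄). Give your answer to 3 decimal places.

-8.051

Mean z̄ = (2 + 5 + 0 − 4 + 3 + 4 − 1 − 6)/8 = 0.3750
Σ_{t=1}^{6}(z_t−z̄)(z_{t+2}−z̄) = -64.4063
γ_2 = -64.4063 / 8 = -8.051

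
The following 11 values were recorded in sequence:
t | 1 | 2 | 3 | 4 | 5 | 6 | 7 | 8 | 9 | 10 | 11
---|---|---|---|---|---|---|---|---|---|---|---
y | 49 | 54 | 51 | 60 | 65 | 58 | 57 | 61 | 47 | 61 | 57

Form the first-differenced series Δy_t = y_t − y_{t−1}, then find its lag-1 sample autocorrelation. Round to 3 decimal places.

-0.565

First differences Δy: 5, -3, 9, 5, -7, -1, 4, -14, 14, -4
Mean of differences = 0.8000
Numerator Σ(Δy_t−Δȳ)(Δy_{t+1}−Δȳ) = -343.2400
Denominator Σ(Δy_t−Δȳ)² = 607.6000
r_1(Δy) = -343.2400 / 607.6000 = -0.565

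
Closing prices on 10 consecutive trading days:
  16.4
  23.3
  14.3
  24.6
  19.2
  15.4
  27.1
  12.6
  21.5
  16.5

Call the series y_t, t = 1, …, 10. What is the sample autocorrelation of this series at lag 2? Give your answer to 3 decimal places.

Mean ȳ = (16.4 + 23.3 + 14.3 + 24.6 + 19.2 + 15.4 + 27.1 + 12.6 + 21.5 + 16.5)/10 = 19.0900
Numerator Σ_{t=1}^{8}(y_t−ȳ)(y_{t+2}−ȳ) = 76.1658
Denominator Σ(y_t−ȳ)² = 210.6890
r_2 = 76.1658 / 210.6890 = 0.362

0.362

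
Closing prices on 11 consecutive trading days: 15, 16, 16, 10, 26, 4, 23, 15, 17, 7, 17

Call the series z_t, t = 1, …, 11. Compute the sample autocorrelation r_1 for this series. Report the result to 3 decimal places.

Mean z̄ = (15 + 16 + 16 + 10 + 26 + 4 + 23 + 15 + 17 + 7 + 17)/11 = 15.0909
Numerator Σ_{t=1}^{10}(z_t−z̄)(z_{t+1}−z̄) = -299.9174
Denominator Σ(z_t−z̄)² = 404.9091
r_1 = -299.9174 / 404.9091 = -0.741

-0.741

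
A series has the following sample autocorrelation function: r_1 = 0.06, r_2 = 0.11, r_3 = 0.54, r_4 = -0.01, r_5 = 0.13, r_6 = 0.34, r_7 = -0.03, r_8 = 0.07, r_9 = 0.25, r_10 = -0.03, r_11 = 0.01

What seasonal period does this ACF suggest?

The largest autocorrelation is r_3 = 0.54, with weaker echoes at lags 6 (0.34) and 9 (0.25); the remaining lags stay at or below 0.13.
The dominant spike at lag 3 indicates a seasonal period of 3.

3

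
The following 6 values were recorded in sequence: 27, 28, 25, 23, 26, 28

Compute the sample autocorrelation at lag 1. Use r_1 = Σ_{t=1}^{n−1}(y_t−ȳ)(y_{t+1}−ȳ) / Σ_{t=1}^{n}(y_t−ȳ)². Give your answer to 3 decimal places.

0.176

Mean ȳ = (27 + 28 + 25 + 23 + 26 + 28)/6 = 26.1667
Deviations from mean: 0.8333, 1.8333, -1.1667, -3.1667, -0.1667, 1.8333
Σ(y_t−ȳ)(y_{t+1}−ȳ) = (1.5278) + (-2.1389) + (3.6944) + (0.5278) + (-0.3056) = 3.3056
Denominator Σ(y_t−ȳ)² = 18.8333
r_1 = 3.3056 / 18.8333 = 0.176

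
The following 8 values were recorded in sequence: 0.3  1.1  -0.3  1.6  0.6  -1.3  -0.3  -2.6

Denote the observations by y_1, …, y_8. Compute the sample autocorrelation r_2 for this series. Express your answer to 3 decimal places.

Mean ȳ = (0.3 + 1.1 − 0.3 + 1.6 + 0.6 − 1.3 − 0.3 − 2.6)/8 = -0.1125
Deviations from mean: 0.4125, 1.2125, -0.1875, 1.7125, 0.7125, -1.1875, -0.1875, -2.4875
Numerator Σ_{t=1}^{6}(y_t−ȳ)(y_{t+2}−ȳ) = 2.6522
Denominator Σ(y_t−ȳ)² = 12.7488
r_2 = 2.6522 / 12.7488 = 0.208

0.208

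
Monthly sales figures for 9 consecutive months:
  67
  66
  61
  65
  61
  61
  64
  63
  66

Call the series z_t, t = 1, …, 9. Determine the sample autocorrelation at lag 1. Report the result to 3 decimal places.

Mean z̄ = (67 + 66 + 61 + 65 + 61 + 61 + 64 + 63 + 66)/9 = 63.7778
Numerator Σ_{t=1}^{8}(z_t−z̄)(z_{t+1}−z̄) = -0.6049
Denominator Σ(z_t−z̄)² = 45.5556
r_1 = -0.6049 / 45.5556 = -0.013

-0.013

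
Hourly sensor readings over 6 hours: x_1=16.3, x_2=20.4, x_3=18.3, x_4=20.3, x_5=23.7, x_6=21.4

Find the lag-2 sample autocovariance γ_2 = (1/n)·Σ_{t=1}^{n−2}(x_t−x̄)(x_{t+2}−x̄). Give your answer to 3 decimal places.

0.104

Mean x̄ = (16.3 + 20.4 + 18.3 + 20.3 + 23.7 + 21.4)/6 = 20.0667
Σ_{t=1}^{4}(x_t−x̄)(x_{t+2}−x̄) = 0.6244
γ_2 = 0.6244 / 6 = 0.104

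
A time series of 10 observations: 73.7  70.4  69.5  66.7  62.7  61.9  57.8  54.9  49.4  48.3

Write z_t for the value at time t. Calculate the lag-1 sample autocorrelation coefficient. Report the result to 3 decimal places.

Mean z̄ = (73.7 + 70.4 + 69.5 + 66.7 + 62.7 + 61.9 + 57.8 + 54.9 + 49.4 + 48.3)/10 = 61.5300
Numerator Σ_{t=1}^{9}(z_t−z̄)(z_{t+1}−z̄) = 490.5801
Denominator Σ(z_t−z̄)² = 698.5810
r_1 = 490.5801 / 698.5810 = 0.702

0.702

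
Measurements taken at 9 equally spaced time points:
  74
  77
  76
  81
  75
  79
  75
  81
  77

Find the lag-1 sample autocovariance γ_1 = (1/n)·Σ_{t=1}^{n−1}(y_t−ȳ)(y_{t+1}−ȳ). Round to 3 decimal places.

-3.240

Mean ȳ = (74 + 77 + 76 + 81 + 75 + 79 + 75 + 81 + 77)/9 = 77.2222
Σ_{t=1}^{8}(y_t−ȳ)(y_{t+1}−ȳ) = -29.1605
γ_1 = -29.1605 / 9 = -3.240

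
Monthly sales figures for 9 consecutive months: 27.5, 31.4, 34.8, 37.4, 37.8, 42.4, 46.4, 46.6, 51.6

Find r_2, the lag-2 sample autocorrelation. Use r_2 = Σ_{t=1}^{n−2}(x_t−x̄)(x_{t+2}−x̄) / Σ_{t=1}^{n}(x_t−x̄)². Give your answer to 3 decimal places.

0.341

Mean x̄ = (27.5 + 31.4 + 34.8 + 37.4 + 37.8 + 42.4 + 46.4 + 46.6 + 51.6)/9 = 39.5444
Σ(x_t−x̄)(x_{t+2}−x̄) = (57.1442) + (17.4653) + (8.2764) + (-6.1236) + (-11.9591) + (20.1475) + (82.6475) = 167.5983
Denominator Σ(x_t−x̄)² = 491.8222
r_2 = 167.5983 / 491.8222 = 0.341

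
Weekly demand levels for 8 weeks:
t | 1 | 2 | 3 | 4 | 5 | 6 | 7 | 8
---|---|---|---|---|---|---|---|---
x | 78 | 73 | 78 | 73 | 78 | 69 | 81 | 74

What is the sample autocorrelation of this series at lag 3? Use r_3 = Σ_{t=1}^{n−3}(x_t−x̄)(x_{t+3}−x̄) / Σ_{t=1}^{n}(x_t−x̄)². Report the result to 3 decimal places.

-0.436

Mean x̄ = (78 + 73 + 78 + 73 + 78 + 69 + 81 + 74)/8 = 75.5000
Deviations from mean: 2.5000, -2.5000, 2.5000, -2.5000, 2.5000, -6.5000, 5.5000, -1.5000
Σ(x_t−x̄)(x_{t+3}−x̄) = (-6.2500) + (-6.2500) + (-16.2500) + (-13.7500) + (-3.7500) = -46.2500
Denominator Σ(x_t−x̄)² = 106.0000
r_3 = -46.2500 / 106.0000 = -0.436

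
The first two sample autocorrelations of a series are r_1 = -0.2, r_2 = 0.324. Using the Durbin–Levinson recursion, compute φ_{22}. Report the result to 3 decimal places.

φ_{22} = (r_2 − r_1²) / (1 − r_1²)
r_1² = (-0.2)² = 0.04
Numerator = 0.324 − 0.0400 = 0.2840; denominator = 1 − 0.0400 = 0.9600
φ_{22} = 0.2840 / 0.9600 = 0.296

0.296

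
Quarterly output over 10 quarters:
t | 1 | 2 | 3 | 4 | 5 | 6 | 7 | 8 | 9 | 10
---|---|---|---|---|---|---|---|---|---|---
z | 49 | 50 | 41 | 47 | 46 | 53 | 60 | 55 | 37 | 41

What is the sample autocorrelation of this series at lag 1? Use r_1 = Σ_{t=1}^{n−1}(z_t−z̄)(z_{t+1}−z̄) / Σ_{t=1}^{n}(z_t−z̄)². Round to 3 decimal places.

0.294

Mean z̄ = (49 + 50 + 41 + 47 + 46 + 53 + 60 + 55 + 37 + 41)/10 = 47.9000
Numerator Σ_{t=1}^{9}(z_t−z̄)(z_{t+1}−z̄) = 131.4900
Denominator Σ(z_t−z̄)² = 446.9000
r_1 = 131.4900 / 446.9000 = 0.294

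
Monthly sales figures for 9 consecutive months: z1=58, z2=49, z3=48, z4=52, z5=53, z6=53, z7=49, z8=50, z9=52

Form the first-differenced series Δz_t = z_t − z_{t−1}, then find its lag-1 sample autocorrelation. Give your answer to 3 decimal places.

0.062

First differences Δz: -9, -1, 4, 1, 0, -4, 1, 2
Mean of differences = -0.7500
Numerator Σ(Δz_t−Δz̄)(Δz_{t+1}−Δz̄) = 7.1875
Denominator Σ(Δz_t−Δz̄)² = 115.5000
r_1(Δz) = 7.1875 / 115.5000 = 0.062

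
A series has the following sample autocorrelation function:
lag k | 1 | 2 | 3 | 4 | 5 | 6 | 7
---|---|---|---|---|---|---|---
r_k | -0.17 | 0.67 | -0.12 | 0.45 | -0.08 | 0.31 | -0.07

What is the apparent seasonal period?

2

The largest autocorrelation is r_2 = 0.67, with weaker echoes at lags 4 (0.45) and 6 (0.31); the remaining lags stay at or below -0.07.
The dominant spike at lag 2 indicates a seasonal period of 2.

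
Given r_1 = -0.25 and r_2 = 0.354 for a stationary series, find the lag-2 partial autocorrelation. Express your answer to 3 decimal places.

0.311

φ_{22} = (r_2 − r_1²) / (1 − r_1²)
r_1² = (-0.25)² = 0.0625
Numerator = 0.354 − 0.0625 = 0.2915; denominator = 1 − 0.0625 = 0.9375
φ_{22} = 0.2915 / 0.9375 = 0.311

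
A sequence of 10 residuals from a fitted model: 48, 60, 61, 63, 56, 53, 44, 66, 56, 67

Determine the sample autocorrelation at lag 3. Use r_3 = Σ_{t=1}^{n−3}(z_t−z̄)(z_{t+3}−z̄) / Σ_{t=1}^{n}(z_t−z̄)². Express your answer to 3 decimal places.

Mean z̄ = (48 + 60 + 61 + 63 + 56 + 53 + 44 + 66 + 56 + 67)/10 = 57.4000
Σ(z_t−z̄)(z_{t+3}−z̄) = (-52.6400) + (-3.6400) + (-15.8400) + (-75.0400) + (-12.0400) + (6.1600) + (-128.6400) = -281.6800
Denominator Σ(z_t−z̄)² = 508.4000
r_3 = -281.6800 / 508.4000 = -0.554

-0.554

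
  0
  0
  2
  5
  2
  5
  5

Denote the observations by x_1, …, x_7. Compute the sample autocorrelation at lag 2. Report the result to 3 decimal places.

-0.005

Mean x̄ = (0 + 0 + 2 + 5 + 2 + 5 + 5)/7 = 2.7143
Deviations from mean: -2.7143, -2.7143, -0.7143, 2.2857, -0.7143, 2.2857, 2.2857
Numerator Σ_{t=1}^{5}(x_t−x̄)(x_{t+2}−x̄) = -0.1633
Denominator Σ(x_t−x̄)² = 31.4286
r_2 = -0.1633 / 31.4286 = -0.005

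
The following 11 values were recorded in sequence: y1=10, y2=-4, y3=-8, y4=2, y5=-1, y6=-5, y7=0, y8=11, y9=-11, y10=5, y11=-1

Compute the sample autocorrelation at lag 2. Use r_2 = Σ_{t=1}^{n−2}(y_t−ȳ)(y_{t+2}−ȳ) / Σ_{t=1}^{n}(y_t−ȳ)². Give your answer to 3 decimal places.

Mean ȳ = (10 − 4 − 8 + 2 − 1 − 5 + 0 + 11 − 11 + 5 − 1)/11 = -0.1818
Numerator Σ_{t=1}^{9}(y_t−ȳ)(y_{t+2}−ȳ) = -81.2479
Denominator Σ(y_t−ȳ)² = 477.6364
r_2 = -81.2479 / 477.6364 = -0.170

-0.170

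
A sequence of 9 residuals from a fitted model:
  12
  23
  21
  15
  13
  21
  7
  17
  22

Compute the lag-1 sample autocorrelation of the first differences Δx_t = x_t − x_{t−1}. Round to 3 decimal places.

First differences Δx: 11, -2, -6, -2, 8, -14, 10, 5
Mean of differences = 1.2500
Numerator Σ(Δx_t−Δx̄)(Δx_{t+1}−Δx̄) = -210.0625
Denominator Σ(Δx_t−Δx̄)² = 537.5000
r_1(Δx) = -210.0625 / 537.5000 = -0.391

-0.391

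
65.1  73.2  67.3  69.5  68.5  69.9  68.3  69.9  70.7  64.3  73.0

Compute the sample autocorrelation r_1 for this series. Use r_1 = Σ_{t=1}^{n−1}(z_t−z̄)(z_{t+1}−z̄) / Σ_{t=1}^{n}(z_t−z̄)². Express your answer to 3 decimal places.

-0.651

Mean z̄ = (65.1 + 73.2 + 67.3 + 69.5 + 68.5 + 69.9 + 68.3 + 69.9 + 70.7 + 64.3 + 73.0)/11 = 69.0636
Numerator Σ_{t=1}^{10}(z_t−z̄)(z_{t+1}−z̄) = -51.6322
Denominator Σ(z_t−z̄)² = 79.2855
r_1 = -51.6322 / 79.2855 = -0.651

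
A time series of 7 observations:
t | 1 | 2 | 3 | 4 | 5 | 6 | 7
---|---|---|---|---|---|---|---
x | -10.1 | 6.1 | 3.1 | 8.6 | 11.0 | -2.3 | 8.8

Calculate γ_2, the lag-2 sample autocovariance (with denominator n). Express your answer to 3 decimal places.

Mean x̄ = (-10.1 + 6.1 + 3.1 + 8.6 + 11.0 − 2.3 + 8.8)/7 = 3.6000
Σ_{t=1}^{5}(x_t−x̄)(x_{t+2}−x̄) = 24.6300
γ_2 = 24.6300 / 7 = 3.519

3.519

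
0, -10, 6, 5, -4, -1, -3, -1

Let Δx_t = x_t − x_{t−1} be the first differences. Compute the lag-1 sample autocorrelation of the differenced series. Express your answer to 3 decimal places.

-0.446

First differences Δx: -10, 16, -1, -9, 3, -2, 2
Mean of differences = -0.1429
Numerator Σ(Δx_t−Δx̄)(Δx_{t+1}−Δx̄) = -203.0204
Denominator Σ(Δx_t−Δx̄)² = 454.8571
r_1(Δx) = -203.0204 / 454.8571 = -0.446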